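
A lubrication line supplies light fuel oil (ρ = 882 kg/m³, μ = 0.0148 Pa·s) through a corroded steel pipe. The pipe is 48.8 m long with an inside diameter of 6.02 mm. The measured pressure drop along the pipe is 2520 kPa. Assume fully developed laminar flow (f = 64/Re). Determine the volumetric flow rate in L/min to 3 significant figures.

Q ≈ 6.75 L/min

For laminar flow, f = 64/Re with Re = ρVD/μ, so Darcy-Weisbach reduces to ΔP = 32μLV/D². Solving for V: V = ΔP·D²/(32μL) = 2.52e+06·(0.00602)²/(32·0.0148·48.8) = 3.952 m/s.
Check: Re = ρVD/μ = 882·3.952·0.00602/0.0148 = 1418 < 2300, so the laminar assumption holds.
Q = V·A = 3.952·(π/4·0.00602²) = 0.0001125 m³/s = 6.75 L/min.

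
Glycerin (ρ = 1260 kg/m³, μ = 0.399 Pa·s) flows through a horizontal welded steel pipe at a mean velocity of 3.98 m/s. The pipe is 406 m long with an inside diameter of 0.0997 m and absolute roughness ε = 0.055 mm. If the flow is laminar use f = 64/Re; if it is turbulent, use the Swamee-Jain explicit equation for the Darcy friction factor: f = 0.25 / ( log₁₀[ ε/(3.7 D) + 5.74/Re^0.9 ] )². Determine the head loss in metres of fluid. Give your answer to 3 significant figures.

Reynolds number Re = ρVD/μ = 1260 · 3.98 · 0.0997 / 0.399 = 1253.
Re < 2300 → laminar flow, so f = 64/Re = 64/1253 = 0.05107 (the turbulent correlation is not needed).
Darcy-Weisbach: ΔP = f(L/D)(ρV²/2) = 0.05107·(406/0.0997)·(1260·3.98²/2) = 0.05107·4072·9979 = 2.076e+06 Pa.
Head loss h_f = ΔP/(ρg) = 2.076e+06/(1260·9.81) = 168 m.

h_f ≈ 168 m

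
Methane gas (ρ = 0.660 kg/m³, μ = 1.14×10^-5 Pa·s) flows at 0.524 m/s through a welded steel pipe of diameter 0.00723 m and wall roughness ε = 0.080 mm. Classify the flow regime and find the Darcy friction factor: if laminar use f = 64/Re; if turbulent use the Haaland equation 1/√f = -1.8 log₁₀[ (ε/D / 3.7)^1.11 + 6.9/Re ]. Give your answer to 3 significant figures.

Re = ρVD/μ = 0.66·0.524·0.00723/1.14e-05 = 219.3.
Re < 2300 → laminar, so f = 64/Re = 0.2918 (roughness is irrelevant in laminar flow).

f ≈ 0.292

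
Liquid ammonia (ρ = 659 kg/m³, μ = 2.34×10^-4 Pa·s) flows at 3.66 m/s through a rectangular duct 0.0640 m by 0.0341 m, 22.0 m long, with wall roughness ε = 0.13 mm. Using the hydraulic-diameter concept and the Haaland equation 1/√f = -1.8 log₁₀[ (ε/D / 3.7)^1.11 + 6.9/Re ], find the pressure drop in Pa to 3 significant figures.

Hydraulic diameter D_h = 4A/P = 4·(0.064·0.0341)/(2·(0.064+0.0341)) = 0.00873/0.1962 = 0.04449 m.
Re = ρVD_h/μ = 659·3.66·0.04449/0.000234 = 4.586e+05.
ε/D_h = 0.00013/0.04449 = 0.00292; Haaland gives 1/√f = -1.8 log₁₀[0.00036+1.5e-05] = 6.167, so f = 0.02629.
ΔP = f(L/D_h)(ρV²/2) = 0.02629·22/0.04449·4414 = 5.739e+04 Pa.

ΔP ≈ 57400 Pa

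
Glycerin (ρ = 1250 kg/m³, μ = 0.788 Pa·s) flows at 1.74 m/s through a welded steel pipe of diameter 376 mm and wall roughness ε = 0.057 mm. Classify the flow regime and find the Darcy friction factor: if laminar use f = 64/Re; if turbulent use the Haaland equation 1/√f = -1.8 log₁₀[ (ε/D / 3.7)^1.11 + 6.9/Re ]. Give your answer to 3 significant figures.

f ≈ 0.0617

Re = ρVD/μ = 1250·1.74·0.376/0.788 = 1038.
Re < 2300 → laminar, so f = 64/Re = 0.06167 (roughness is irrelevant in laminar flow).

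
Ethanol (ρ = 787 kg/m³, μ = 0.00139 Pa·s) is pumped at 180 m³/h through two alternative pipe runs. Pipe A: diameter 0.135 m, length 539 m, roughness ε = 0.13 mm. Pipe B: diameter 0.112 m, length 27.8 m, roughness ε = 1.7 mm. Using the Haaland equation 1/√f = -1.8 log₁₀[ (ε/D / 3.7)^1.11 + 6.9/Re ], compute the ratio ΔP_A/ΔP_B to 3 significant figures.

ΔP_A/ΔP_B ≈ 3.54

Pipe A: V = Q/A = 0.05/0.01431 = 3.493 m/s; Re = 2.67e+05; ε/D = 0.000963; Haaland → f = 0.02047; ΔP_A = f(L/D)(ρV²/2) = 3.924e+05 Pa.
Pipe B: V = Q/A = 0.05/0.009852 = 5.075 m/s; Re = 3.218e+05; ε/D = 0.0152; Haaland → f = 0.0441; ΔP_B = f(L/D)(ρV²/2) = 1.11e+05 Pa.
ΔP_A/ΔP_B = 3.924e+05/1.11e+05 = 3.54.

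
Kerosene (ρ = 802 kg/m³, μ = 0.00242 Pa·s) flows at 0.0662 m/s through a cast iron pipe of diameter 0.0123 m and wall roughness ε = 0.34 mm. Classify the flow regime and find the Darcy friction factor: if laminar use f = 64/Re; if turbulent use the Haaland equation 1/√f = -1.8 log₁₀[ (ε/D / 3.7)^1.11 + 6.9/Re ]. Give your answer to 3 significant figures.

Re = ρVD/μ = 802·0.0662·0.0123/0.00242 = 269.8.
Re < 2300 → laminar, so f = 64/Re = 0.2372 (roughness is irrelevant in laminar flow).

f ≈ 0.237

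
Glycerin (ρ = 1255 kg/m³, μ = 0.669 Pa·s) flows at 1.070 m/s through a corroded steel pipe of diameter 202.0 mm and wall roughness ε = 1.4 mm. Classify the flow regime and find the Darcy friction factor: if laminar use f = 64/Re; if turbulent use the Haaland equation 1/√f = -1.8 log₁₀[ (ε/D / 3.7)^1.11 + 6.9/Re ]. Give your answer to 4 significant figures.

f ≈ 0.1578

Re = ρVD/μ = 1255·1.07·0.202/0.669 = 405.5.
Re < 2300 → laminar, so f = 64/Re = 0.1578 (roughness is irrelevant in laminar flow).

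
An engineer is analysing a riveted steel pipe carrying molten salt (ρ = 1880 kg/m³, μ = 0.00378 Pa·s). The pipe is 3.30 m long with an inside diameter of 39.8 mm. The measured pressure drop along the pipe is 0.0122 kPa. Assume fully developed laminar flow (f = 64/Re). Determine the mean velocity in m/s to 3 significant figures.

V ≈ 0.0484 m/s

For laminar flow, f = 64/Re with Re = ρVD/μ, so Darcy-Weisbach reduces to ΔP = 32μLV/D². Solving for V: V = ΔP·D²/(32μL) = 12.2·(0.0398)²/(32·0.00378·3.3) = 0.04841 m/s.
Check: Re = ρVD/μ = 1880·0.04841·0.0398/0.00378 = 958.3 < 2300, so the laminar assumption holds.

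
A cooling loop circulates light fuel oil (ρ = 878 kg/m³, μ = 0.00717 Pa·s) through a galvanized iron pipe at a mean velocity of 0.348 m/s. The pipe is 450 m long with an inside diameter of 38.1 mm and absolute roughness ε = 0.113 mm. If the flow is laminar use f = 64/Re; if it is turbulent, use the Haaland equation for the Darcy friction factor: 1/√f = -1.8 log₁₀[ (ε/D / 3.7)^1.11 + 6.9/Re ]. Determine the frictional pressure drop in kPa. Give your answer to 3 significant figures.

Reynolds number Re = ρVD/μ = 878 · 0.348 · 0.0381 / 0.00717 = 1624.
Re < 2300 → laminar flow, so f = 64/Re = 64/1624 = 0.03942 (the turbulent correlation is not needed).
Darcy-Weisbach: ΔP = f(L/D)(ρV²/2) = 0.03942·(450/0.0381)·(878·0.348²/2) = 0.03942·1.181e+04·53.16 = 2.475e+04 Pa.
ΔP = 2.475e+04 Pa = 24.8 kPa.

ΔP ≈ 24.8 kPa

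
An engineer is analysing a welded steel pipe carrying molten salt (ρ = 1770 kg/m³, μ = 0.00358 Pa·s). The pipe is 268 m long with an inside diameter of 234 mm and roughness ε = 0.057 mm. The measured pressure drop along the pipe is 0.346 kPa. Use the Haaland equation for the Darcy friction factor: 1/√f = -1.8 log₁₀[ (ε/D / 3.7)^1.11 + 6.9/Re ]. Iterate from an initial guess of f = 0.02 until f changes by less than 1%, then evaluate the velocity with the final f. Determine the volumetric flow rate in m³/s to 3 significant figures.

Q ≈ 0.00463 m³/s

Rearranging Darcy-Weisbach: V = √(2·ΔP·D/(f·L·ρ)). With ε/D = 5.7e-05/0.234 = 0.000244, iterate starting from f = 0.02:
  f = 0.02 → V = √(2·346·0.234/(0.02·268·1770)) = 0.1306 m/s; Re = ρVD/μ = 1.511e+04; f → 0.02801
  f = 0.02801 → V = 0.1104 m/s; Re = 1.277e+04; f → 0.02923
  f = 0.02923 → V = 0.1081 m/s; Re = 1.25e+04; f → 0.02939
Converged (Δf/f < 1%). With the final f = 0.02939: V = √(2·346·0.234/(0.02939·268·1770)) = 0.1078 m/s.
Q = V·A = 0.1078·(π/4·0.234²) = 0.004635 m³/s = 0.00463 m³/s.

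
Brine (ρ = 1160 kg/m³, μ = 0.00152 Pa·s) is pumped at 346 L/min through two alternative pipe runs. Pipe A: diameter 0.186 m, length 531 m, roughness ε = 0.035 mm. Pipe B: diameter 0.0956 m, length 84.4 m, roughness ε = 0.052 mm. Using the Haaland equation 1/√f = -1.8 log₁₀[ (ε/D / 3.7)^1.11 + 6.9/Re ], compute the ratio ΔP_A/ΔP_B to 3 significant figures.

Pipe A: V = Q/A = 0.005767/0.02717 = 0.2122 m/s; Re = 3.013e+04; ε/D = 0.000188; Haaland → f = 0.0237; ΔP_A = f(L/D)(ρV²/2) = 1768 Pa.
Pipe B: V = Q/A = 0.005767/0.007178 = 0.8034 m/s; Re = 5.861e+04; ε/D = 0.000544; Haaland → f = 0.02182; ΔP_B = f(L/D)(ρV²/2) = 7211 Pa.
ΔP_A/ΔP_B = 1768/7211 = 0.245.

ΔP_A/ΔP_B ≈ 0.245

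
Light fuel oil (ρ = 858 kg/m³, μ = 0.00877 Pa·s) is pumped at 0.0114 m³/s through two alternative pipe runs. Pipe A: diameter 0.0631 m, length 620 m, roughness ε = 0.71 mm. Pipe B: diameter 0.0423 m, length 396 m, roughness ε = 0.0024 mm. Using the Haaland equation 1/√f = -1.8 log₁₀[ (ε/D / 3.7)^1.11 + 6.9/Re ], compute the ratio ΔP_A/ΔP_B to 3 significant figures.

ΔP_A/ΔP_B ≈ 0.388

Pipe A: V = Q/A = 0.0114/0.003127 = 3.645 m/s; Re = 2.25e+04; ε/D = 0.0113; Haaland → f = 0.04178; ΔP_A = f(L/D)(ρV²/2) = 2.34e+06 Pa.
Pipe B: V = Q/A = 0.0114/0.001405 = 8.112 m/s; Re = 3.357e+04; ε/D = 5.67e-05; Haaland → f = 0.02282; ΔP_B = f(L/D)(ρV²/2) = 6.031e+06 Pa.
ΔP_A/ΔP_B = 2.34e+06/6.031e+06 = 0.388.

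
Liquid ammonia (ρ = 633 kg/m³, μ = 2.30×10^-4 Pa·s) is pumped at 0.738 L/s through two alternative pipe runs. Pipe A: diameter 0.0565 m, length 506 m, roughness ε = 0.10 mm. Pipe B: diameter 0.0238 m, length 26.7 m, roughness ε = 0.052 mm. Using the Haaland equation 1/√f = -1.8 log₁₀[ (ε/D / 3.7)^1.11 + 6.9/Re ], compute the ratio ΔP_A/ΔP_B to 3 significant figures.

ΔP_A/ΔP_B ≈ 0.258

Pipe A: V = Q/A = 0.000738/0.002507 = 0.2944 m/s; Re = 4.577e+04; ε/D = 0.00177; Haaland → f = 0.02597; ΔP_A = f(L/D)(ρV²/2) = 6379 Pa.
Pipe B: V = Q/A = 0.000738/0.0004449 = 1.659 m/s; Re = 1.087e+05; ε/D = 0.00218; Haaland → f = 0.02535; ΔP_B = f(L/D)(ρV²/2) = 2.477e+04 Pa.
ΔP_A/ΔP_B = 6379/2.477e+04 = 0.258.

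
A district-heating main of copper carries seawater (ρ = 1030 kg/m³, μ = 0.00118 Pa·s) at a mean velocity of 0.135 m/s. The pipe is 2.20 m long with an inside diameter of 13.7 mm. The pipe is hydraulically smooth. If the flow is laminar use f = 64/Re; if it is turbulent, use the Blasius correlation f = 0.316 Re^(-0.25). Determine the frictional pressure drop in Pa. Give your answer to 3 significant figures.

ΔP ≈ 59.8 Pa

Reynolds number Re = ρVD/μ = 1030 · 0.135 · 0.0137 / 0.00118 = 1614.
Re < 2300 → laminar flow, so f = 64/Re = 64/1614 = 0.03964 (the turbulent correlation is not needed).
Darcy-Weisbach: ΔP = f(L/D)(ρV²/2) = 0.03964·(2.2/0.0137)·(1030·0.135²/2) = 0.03964·160.6·9.386 = 59.75 Pa.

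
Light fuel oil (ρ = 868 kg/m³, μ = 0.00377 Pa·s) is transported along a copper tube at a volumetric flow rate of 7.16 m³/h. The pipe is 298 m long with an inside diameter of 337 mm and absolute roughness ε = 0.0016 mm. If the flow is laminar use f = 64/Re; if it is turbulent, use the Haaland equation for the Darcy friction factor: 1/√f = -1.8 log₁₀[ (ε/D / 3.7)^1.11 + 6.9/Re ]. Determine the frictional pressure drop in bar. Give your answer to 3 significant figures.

Q = 7.16 m³/h = 7.16/3600 = 0.001989 m³/s.
Cross-sectional area A = πD²/4 = π(0.337)²/4 = 0.0892 m²; mean velocity V = Q/A = 0.001989/0.0892 = 0.0223 m/s.
Reynolds number Re = ρVD/μ = 868 · 0.0223 · 0.337 / 0.00377 = 1730.
Re < 2300 → laminar flow, so f = 64/Re = 64/1730 = 0.03699 (the turbulent correlation is not needed).
Darcy-Weisbach: ΔP = f(L/D)(ρV²/2) = 0.03699·(298/0.337)·(868·0.0223²/2) = 0.03699·884.3·0.2158 = 7.058 Pa.
ΔP = 7.058 Pa = 7.06×10^-5 bar.

ΔP ≈ 7.06×10^-5 bar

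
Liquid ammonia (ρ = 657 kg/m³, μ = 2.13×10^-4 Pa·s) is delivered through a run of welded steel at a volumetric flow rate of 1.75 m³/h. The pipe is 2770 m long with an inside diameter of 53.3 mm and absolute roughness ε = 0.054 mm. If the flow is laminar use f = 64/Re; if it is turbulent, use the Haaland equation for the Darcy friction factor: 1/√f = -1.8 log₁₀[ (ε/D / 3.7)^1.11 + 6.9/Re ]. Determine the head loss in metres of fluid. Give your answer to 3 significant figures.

h_f ≈ 3.14 m

Q = 1.75 m³/h = 1.75/3600 = 0.0004861 m³/s.
Cross-sectional area A = πD²/4 = π(0.0533)²/4 = 0.002231 m²; mean velocity V = Q/A = 0.0004861/0.002231 = 0.2179 m/s.
Reynolds number Re = ρVD/μ = 657 · 0.2179 · 0.0533 / 0.000213 = 3.582e+04.
Re > 4000 → turbulent. Relative roughness ε/D = 5.4e-05/0.0533 = 0.00101. Haaland: 1/√f = -1.8 log₁₀[(0.00101/3.7)^1.11 + 6.9/3.582e+04] = -1.8 log₁₀[0.000111 + 0.000193] = 6.332, so f = 0.02494.
Darcy-Weisbach: ΔP = f(L/D)(ρV²/2) = 0.02494·(2770/0.0533)·(657·0.2179²/2) = 0.02494·5.197e+04·15.59 = 2.021e+04 Pa.
Head loss h_f = ΔP/(ρg) = 2.021e+04/(657·9.81) = 3.14 m.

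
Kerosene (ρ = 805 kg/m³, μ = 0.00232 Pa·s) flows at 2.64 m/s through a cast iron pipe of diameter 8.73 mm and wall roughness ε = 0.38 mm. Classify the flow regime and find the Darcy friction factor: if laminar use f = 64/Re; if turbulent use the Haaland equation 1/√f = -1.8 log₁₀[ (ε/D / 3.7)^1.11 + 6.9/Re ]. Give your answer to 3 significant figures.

Re = ρVD/μ = 805·2.64·0.00873/0.00232 = 7997.
Re > 4000 → turbulent. ε/D = 0.00038/0.00873 = 0.0435; Haaland: 1/√f = -1.8 log₁₀[0.00722 + 0.000863] = 3.767, so f = 0.07048.

f ≈ 0.0705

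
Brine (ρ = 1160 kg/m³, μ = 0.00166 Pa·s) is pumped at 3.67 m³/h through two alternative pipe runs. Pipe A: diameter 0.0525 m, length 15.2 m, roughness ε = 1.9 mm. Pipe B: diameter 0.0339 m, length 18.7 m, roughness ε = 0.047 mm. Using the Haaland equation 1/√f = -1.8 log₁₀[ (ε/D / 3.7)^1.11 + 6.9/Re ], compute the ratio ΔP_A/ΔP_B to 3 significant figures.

ΔP_A/ΔP_B ≈ 0.215

Pipe A: V = Q/A = 0.001019/0.002165 = 0.4709 m/s; Re = 1.728e+04; ε/D = 0.0362; Haaland → f = 0.06365; ΔP_A = f(L/D)(ρV²/2) = 2370 Pa.
Pipe B: V = Q/A = 0.001019/0.0009026 = 1.129 m/s; Re = 2.676e+04; ε/D = 0.00139; Haaland → f = 0.02699; ΔP_B = f(L/D)(ρV²/2) = 1.102e+04 Pa.
ΔP_A/ΔP_B = 2370/1.102e+04 = 0.215.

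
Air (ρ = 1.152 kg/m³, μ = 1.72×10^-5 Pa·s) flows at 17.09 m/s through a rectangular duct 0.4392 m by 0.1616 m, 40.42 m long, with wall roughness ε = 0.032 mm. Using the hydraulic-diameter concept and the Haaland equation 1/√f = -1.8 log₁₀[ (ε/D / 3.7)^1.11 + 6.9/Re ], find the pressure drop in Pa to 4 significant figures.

Hydraulic diameter D_h = 4A/P = 4·(0.4392·0.1616)/(2·(0.4392+0.1616)) = 0.2839/1.202 = 0.2363 m.
Re = ρVD_h/μ = 1.152·17.09·0.2363/1.72e-05 = 2.704e+05.
ε/D_h = 3.2e-05/0.2363 = 0.000135; Haaland gives 1/√f = -1.8 log₁₀[1.19e-05+2.55e-05] = 7.969, so f = 0.01575.
ΔP = f(L/D_h)(ρV²/2) = 0.01575·40.42/0.2363·168.2 = 453.3 Pa.

ΔP ≈ 453.3 Pa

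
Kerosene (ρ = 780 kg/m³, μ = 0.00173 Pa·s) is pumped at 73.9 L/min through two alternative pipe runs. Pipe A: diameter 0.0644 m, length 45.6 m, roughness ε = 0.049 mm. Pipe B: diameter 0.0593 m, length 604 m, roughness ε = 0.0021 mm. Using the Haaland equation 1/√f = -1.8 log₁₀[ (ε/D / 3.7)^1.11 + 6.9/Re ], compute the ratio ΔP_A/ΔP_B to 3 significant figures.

Pipe A: V = Q/A = 0.001232/0.003257 = 0.3781 m/s; Re = 1.098e+04; ε/D = 0.000761; Haaland → f = 0.03112; ΔP_A = f(L/D)(ρV²/2) = 1229 Pa.
Pipe B: V = Q/A = 0.001232/0.002762 = 0.446 m/s; Re = 1.192e+04; ε/D = 3.54e-05; Haaland → f = 0.02948; ΔP_B = f(L/D)(ρV²/2) = 2.329e+04 Pa.
ΔP_A/ΔP_B = 1229/2.329e+04 = 0.0528.

ΔP_A/ΔP_B ≈ 0.0528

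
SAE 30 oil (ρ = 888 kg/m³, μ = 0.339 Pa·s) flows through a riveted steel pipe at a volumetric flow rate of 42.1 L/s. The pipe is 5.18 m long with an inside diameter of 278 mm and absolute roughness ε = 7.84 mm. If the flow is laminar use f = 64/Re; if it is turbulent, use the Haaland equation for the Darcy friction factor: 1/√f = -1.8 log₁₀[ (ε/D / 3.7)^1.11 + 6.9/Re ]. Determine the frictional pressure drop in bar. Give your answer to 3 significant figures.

ΔP ≈ 0.00504 bar

Q = 42.1 L/s = 42.1/1000 = 0.0421 m³/s.
Cross-sectional area A = πD²/4 = π(0.278)²/4 = 0.0607 m²; mean velocity V = Q/A = 0.0421/0.0607 = 0.6936 m/s.
Reynolds number Re = ρVD/μ = 888 · 0.6936 · 0.278 / 0.339 = 505.1.
Re < 2300 → laminar flow, so f = 64/Re = 64/505.1 = 0.1267 (the turbulent correlation is not needed).
Darcy-Weisbach: ΔP = f(L/D)(ρV²/2) = 0.1267·(5.18/0.278)·(888·0.6936²/2) = 0.1267·18.63·213.6 = 504.3 Pa.
ΔP = 504.3 Pa = 0.00504 bar.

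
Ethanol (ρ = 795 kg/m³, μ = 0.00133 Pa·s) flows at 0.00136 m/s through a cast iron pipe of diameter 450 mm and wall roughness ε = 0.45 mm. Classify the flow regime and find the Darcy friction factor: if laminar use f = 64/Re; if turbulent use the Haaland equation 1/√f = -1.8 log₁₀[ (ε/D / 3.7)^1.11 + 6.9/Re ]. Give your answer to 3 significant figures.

f ≈ 0.175

Re = ρVD/μ = 795·0.00136·0.45/0.00133 = 365.8.
Re < 2300 → laminar, so f = 64/Re = 0.1749 (roughness is irrelevant in laminar flow).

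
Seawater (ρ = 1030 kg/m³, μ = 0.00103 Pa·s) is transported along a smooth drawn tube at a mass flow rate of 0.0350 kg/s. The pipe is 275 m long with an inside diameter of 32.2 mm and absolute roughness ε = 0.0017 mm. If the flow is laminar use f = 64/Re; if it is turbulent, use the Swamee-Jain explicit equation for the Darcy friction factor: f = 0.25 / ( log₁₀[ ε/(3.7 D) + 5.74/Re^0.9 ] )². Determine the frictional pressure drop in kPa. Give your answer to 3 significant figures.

ΔP ≈ 0.365 kPa

A = πD²/4 = π(0.0322)²/4 = 0.0008143 m²; mean velocity V = ṁ/(ρA) = 0.035/(1030 · 0.0008143) = 0.04173 m/s.
Reynolds number Re = ρVD/μ = 1030 · 0.04173 · 0.0322 / 0.00103 = 1344.
Re < 2300 → laminar flow, so f = 64/Re = 64/1344 = 0.04763 (the turbulent correlation is not needed).
Darcy-Weisbach: ΔP = f(L/D)(ρV²/2) = 0.04763·(275/0.0322)·(1030·0.04173²/2) = 0.04763·8540·0.8967 = 364.8 Pa.
ΔP = 364.8 Pa = 0.365 kPa.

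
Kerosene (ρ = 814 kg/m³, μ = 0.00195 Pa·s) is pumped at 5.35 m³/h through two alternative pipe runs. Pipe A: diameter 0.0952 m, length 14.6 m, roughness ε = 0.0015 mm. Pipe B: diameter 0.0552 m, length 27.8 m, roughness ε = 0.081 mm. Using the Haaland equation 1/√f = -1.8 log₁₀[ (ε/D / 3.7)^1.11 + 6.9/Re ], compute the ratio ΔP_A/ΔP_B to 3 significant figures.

Pipe A: V = Q/A = 0.001486/0.007118 = 0.2088 m/s; Re = 8297; ε/D = 1.58e-05; Haaland → f = 0.03255; ΔP_A = f(L/D)(ρV²/2) = 88.55 Pa.
Pipe B: V = Q/A = 0.001486/0.002393 = 0.621 m/s; Re = 1.431e+04; ε/D = 0.00147; Haaland → f = 0.03038; ΔP_B = f(L/D)(ρV²/2) = 2402 Pa.
ΔP_A/ΔP_B = 88.55/2402 = 0.0369.

ΔP_A/ΔP_B ≈ 0.0369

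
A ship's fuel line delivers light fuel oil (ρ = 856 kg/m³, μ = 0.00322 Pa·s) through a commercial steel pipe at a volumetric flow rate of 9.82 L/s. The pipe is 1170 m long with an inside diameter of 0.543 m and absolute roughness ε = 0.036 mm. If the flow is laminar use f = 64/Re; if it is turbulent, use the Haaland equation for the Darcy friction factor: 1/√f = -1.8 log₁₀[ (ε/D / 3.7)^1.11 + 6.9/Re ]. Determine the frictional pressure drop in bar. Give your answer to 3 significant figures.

Q = 9.82 L/s = 9.82/1000 = 0.00982 m³/s.
Cross-sectional area A = πD²/4 = π(0.543)²/4 = 0.2316 m²; mean velocity V = Q/A = 0.00982/0.2316 = 0.04241 m/s.
Reynolds number Re = ρVD/μ = 856 · 0.04241 · 0.543 / 0.00322 = 6121.
Re > 4000 → turbulent. Relative roughness ε/D = 3.6e-05/0.543 = 6.63e-05. Haaland: 1/√f = -1.8 log₁₀[(6.63e-05/3.7)^1.11 + 6.9/6121] = -1.8 log₁₀[5.38e-06 + 0.00113] = 5.303, so f = 0.03556.
Darcy-Weisbach: ΔP = f(L/D)(ρV²/2) = 0.03556·(1170/0.543)·(856·0.04241²/2) = 0.03556·2155·0.7696 = 58.98 Pa.
ΔP = 58.98 Pa = 5.90×10^-4 bar.

ΔP ≈ 5.90×10^-4 bar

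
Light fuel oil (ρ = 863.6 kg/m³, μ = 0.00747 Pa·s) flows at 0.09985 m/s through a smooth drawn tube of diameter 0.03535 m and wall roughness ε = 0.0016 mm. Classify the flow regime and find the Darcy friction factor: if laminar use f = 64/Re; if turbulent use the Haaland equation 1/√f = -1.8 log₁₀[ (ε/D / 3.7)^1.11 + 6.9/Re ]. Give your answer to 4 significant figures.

Re = ρVD/μ = 863.6·0.09985·0.03535/0.00747 = 408.1.
Re < 2300 → laminar, so f = 64/Re = 0.1568 (roughness is irrelevant in laminar flow).

f ≈ 0.1568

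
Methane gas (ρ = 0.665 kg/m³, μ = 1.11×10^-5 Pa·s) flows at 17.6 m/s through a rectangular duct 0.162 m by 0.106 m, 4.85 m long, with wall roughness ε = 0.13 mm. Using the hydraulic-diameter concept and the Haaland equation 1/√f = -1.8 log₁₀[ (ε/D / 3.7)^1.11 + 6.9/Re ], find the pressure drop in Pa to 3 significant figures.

ΔP ≈ 83.8 Pa

Hydraulic diameter D_h = 4A/P = 4·(0.162·0.106)/(2·(0.162+0.106)) = 0.06869/0.536 = 0.1281 m.
Re = ρVD_h/μ = 0.665·17.6·0.1281/1.11e-05 = 1.351e+05.
ε/D_h = 0.00013/0.1281 = 0.00101; Haaland gives 1/√f = -1.8 log₁₀[0.000111+5.11e-05] = 6.821, so f = 0.02149.
ΔP = f(L/D_h)(ρV²/2) = 0.02149·4.85/0.1281·103 = 83.77 Pa.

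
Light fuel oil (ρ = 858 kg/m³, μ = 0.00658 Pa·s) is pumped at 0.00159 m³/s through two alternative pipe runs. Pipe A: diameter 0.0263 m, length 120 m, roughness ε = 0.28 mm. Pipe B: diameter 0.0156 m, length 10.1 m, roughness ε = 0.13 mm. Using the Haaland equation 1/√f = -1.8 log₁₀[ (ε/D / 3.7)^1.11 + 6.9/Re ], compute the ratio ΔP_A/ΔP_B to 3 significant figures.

ΔP_A/ΔP_B ≈ 0.973

Pipe A: V = Q/A = 0.00159/0.0005433 = 2.927 m/s; Re = 1.004e+04; ε/D = 0.0106; Haaland → f = 0.0437; ΔP_A = f(L/D)(ρV²/2) = 7.327e+05 Pa.
Pipe B: V = Q/A = 0.00159/0.0001911 = 8.319 m/s; Re = 1.692e+04; ε/D = 0.00833; Haaland → f = 0.03917; ΔP_B = f(L/D)(ρV²/2) = 7.529e+05 Pa.
ΔP_A/ΔP_B = 7.327e+05/7.529e+05 = 0.973.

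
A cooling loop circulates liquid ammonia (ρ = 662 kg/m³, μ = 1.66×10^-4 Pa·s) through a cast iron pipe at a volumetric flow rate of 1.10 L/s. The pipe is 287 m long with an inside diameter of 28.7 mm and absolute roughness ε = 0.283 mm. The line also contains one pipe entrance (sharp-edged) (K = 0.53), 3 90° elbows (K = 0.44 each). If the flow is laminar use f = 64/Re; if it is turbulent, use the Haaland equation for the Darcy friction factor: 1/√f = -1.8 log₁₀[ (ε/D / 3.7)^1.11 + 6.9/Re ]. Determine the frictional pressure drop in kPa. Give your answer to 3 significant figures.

Q = 1.10 L/s = 1.10/1000 = 0.0011 m³/s.
Cross-sectional area A = πD²/4 = π(0.0287)²/4 = 0.0006469 m²; mean velocity V = Q/A = 0.0011/0.0006469 = 1.7 m/s.
Reynolds number Re = ρVD/μ = 662 · 1.7 · 0.0287 / 0.000166 = 1.946e+05.
Re > 4000 → turbulent. Relative roughness ε/D = 0.000283/0.0287 = 0.00986. Haaland: 1/√f = -1.8 log₁₀[(0.00986/3.7)^1.11 + 6.9/1.946e+05] = -1.8 log₁₀[0.00139 + 3.55e-05] = 5.124, so f = 0.03809.
Total minor-loss coefficient ΣK = 1·0.53 + 3·0.44 = 1.85.
ΔP = [f·L/D + ΣK]·(ρV²/2) = [0.03809·287/0.0287 + 1.85]·(662·1.7²/2) = [380.9 + 1.85]·957 = 3.663e+05 Pa.
ΔP = 3.663e+05 Pa = 366 kPa.

ΔP ≈ 366 kPa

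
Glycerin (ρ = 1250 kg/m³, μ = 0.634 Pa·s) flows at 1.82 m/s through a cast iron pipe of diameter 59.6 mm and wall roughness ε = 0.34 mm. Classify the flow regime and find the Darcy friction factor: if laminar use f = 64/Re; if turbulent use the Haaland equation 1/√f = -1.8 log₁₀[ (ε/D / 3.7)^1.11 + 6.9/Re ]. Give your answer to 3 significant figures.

Re = ρVD/μ = 1250·1.82·0.0596/0.634 = 213.9.
Re < 2300 → laminar, so f = 64/Re = 0.2993 (roughness is irrelevant in laminar flow).

f ≈ 0.299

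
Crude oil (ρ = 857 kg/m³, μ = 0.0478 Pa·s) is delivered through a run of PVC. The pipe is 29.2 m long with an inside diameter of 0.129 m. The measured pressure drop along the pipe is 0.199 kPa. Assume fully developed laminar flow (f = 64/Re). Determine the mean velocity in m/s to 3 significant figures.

For laminar flow, f = 64/Re with Re = ρVD/μ, so Darcy-Weisbach reduces to ΔP = 32μLV/D². Solving for V: V = ΔP·D²/(32μL) = 199·(0.129)²/(32·0.0478·29.2) = 0.07414 m/s.
Check: Re = ρVD/μ = 857·0.07414·0.129/0.0478 = 171.5 < 2300, so the laminar assumption holds.

V ≈ 0.0741 m/s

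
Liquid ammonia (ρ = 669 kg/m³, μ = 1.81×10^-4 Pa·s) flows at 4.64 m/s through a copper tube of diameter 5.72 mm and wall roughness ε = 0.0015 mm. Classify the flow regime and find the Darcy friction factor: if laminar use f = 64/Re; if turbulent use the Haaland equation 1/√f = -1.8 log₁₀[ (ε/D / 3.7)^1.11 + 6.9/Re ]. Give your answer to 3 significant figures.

f ≈ 0.0191

Re = ρVD/μ = 669·4.64·0.00572/0.000181 = 9.81e+04.
Re > 4000 → turbulent. ε/D = 1.5e-06/0.00572 = 0.000262; Haaland: 1/√f = -1.8 log₁₀[2.48e-05 + 7.03e-05] = 7.239, so f = 0.01908.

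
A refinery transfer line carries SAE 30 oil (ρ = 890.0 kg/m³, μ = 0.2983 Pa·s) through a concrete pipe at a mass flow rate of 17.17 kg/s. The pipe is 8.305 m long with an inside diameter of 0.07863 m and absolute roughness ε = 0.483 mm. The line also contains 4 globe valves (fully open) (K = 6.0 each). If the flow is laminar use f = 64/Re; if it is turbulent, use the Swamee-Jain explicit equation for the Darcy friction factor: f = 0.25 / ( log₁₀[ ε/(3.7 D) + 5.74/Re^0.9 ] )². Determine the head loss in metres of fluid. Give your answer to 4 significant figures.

h_f ≈ 25.14 m

A = πD²/4 = π(0.07863)²/4 = 0.004856 m²; mean velocity V = ṁ/(ρA) = 17.17/(890 · 0.004856) = 3.973 m/s.
Reynolds number Re = ρVD/μ = 890 · 3.973 · 0.07863 / 0.298 = 932.
Re < 2300 → laminar flow, so f = 64/Re = 64/932 = 0.06867 (the turbulent correlation is not needed).
Total minor-loss coefficient ΣK = 4·6 = 24.
ΔP = [f·L/D + ΣK]·(ρV²/2) = [0.06867·8.305/0.07863 + 24]·(890·3.973²/2) = [7.253 + 24]·7024 = 2.195e+05 Pa.
Head loss h_f = ΔP/(ρg) = 2.195e+05/(890·9.81) = 25.14 m.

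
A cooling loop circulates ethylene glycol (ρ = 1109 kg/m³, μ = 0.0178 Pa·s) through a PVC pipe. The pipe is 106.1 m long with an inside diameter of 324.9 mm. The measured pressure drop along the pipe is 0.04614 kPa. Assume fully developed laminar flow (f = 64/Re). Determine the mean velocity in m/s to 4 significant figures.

For laminar flow, f = 64/Re with Re = ρVD/μ, so Darcy-Weisbach reduces to ΔP = 32μLV/D². Solving for V: V = ΔP·D²/(32μL) = 46.14·(0.3249)²/(32·0.0178·106.1) = 0.08059 m/s.
Check: Re = ρVD/μ = 1109·0.08059·0.3249/0.0178 = 1631 < 2300, so the laminar assumption holds.

V ≈ 0.08059 m/s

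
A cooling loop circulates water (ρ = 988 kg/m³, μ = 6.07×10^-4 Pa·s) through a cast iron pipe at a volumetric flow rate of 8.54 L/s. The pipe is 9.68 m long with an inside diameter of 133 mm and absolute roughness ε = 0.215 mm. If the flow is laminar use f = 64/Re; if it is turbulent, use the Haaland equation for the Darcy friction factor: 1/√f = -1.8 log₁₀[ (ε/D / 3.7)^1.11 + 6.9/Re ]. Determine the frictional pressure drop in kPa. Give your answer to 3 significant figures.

Q = 8.54 L/s = 8.54/1000 = 0.00854 m³/s.
Cross-sectional area A = πD²/4 = π(0.133)²/4 = 0.01389 m²; mean velocity V = Q/A = 0.00854/0.01389 = 0.6147 m/s.
Reynolds number Re = ρVD/μ = 988 · 0.6147 · 0.133 / 0.000607 = 1.331e+05.
Re > 4000 → turbulent. Relative roughness ε/D = 0.000215/0.133 = 0.00162. Haaland: 1/√f = -1.8 log₁₀[(0.00162/3.7)^1.11 + 6.9/1.331e+05] = -1.8 log₁₀[0.000187 + 5.19e-05] = 6.521, so f = 0.02352.
Darcy-Weisbach: ΔP = f(L/D)(ρV²/2) = 0.02352·(9.68/0.133)·(988·0.6147²/2) = 0.02352·72.78·186.7 = 319.5 Pa.
ΔP = 319.5 Pa = 0.320 kPa.

ΔP ≈ 0.320 kPa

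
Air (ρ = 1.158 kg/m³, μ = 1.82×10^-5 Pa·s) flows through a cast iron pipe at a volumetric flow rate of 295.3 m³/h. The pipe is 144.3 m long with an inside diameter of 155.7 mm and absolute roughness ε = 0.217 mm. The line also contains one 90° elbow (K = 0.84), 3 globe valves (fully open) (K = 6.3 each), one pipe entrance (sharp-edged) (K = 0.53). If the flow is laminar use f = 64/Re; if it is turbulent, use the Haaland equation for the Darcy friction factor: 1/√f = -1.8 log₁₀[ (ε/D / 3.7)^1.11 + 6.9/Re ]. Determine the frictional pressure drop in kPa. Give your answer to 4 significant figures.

Q = 295.3 m³/h = 295.3/3600 = 0.08203 m³/s.
Cross-sectional area A = πD²/4 = π(0.1557)²/4 = 0.01904 m²; mean velocity V = Q/A = 0.08203/0.01904 = 4.308 m/s.
Reynolds number Re = ρVD/μ = 1.158 · 4.308 · 0.1557 / 1.82e-05 = 4.268e+04.
Re > 4000 → turbulent. Relative roughness ε/D = 0.000217/0.1557 = 0.00139. Haaland: 1/√f = -1.8 log₁₀[(0.00139/3.7)^1.11 + 6.9/4.268e+04] = -1.8 log₁₀[0.000158 + 0.000162] = 6.291, so f = 0.02527.
Total minor-loss coefficient ΣK = 1·0.84 + 3·6.3 + 1·0.53 = 20.3.
ΔP = [f·L/D + ΣK]·(ρV²/2) = [0.02527·144.3/0.1557 + 20.3]·(1.158·4.308²/2) = [23.42 + 20.3]·10.75 = 469.5 Pa.
ΔP = 469.5 Pa = 0.4695 kPa.

ΔP ≈ 0.4695 kPa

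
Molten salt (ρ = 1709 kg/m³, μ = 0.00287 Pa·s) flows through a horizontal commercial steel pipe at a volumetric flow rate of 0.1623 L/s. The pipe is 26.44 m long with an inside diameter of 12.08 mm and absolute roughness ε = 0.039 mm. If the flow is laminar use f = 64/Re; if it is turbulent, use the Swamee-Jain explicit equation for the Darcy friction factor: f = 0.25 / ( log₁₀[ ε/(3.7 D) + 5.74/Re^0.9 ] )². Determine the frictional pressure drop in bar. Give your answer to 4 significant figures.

Q = 0.1623 L/s = 0.1623/1000 = 0.0001623 m³/s.
Cross-sectional area A = πD²/4 = π(0.01208)²/4 = 0.0001146 m²; mean velocity V = Q/A = 0.0001623/0.0001146 = 1.416 m/s.
Reynolds number Re = ρVD/μ = 1709 · 1.416 · 0.01208 / 0.00287 = 1.019e+04.
Re > 4000 → turbulent. Relative roughness ε/D = 3.9e-05/0.01208 = 0.00323. Swamee-Jain: f = 0.25/(log₁₀[0.00323/3.7 + 5.74/1.019e+04^0.9])² = 0.25/(log₁₀[0.000873 + 0.00142])² = 0.25/(-2.64)² = 0.03587.
Darcy-Weisbach: ΔP = f(L/D)(ρV²/2) = 0.03587·(26.44/0.01208)·(1709·1.416²/2) = 0.03587·2189·1714 = 1.345e+05 Pa.
ΔP = 1.345e+05 Pa = 1.345 bar.

ΔP ≈ 1.345 bar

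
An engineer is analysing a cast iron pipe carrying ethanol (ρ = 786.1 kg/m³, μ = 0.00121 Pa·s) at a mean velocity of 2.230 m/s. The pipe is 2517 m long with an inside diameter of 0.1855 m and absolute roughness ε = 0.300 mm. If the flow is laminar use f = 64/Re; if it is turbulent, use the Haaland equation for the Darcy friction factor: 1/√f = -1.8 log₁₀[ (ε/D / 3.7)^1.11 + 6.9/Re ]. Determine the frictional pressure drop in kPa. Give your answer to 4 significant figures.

Reynolds number Re = ρVD/μ = 786.1 · 2.23 · 0.1855 / 0.00121 = 2.687e+05.
Re > 4000 → turbulent. Relative roughness ε/D = 0.0003/0.1855 = 0.00162. Haaland: 1/√f = -1.8 log₁₀[(0.00162/3.7)^1.11 + 6.9/2.687e+05] = -1.8 log₁₀[0.000187 + 2.57e-05] = 6.611, so f = 0.02288.
Darcy-Weisbach: ΔP = f(L/D)(ρV²/2) = 0.02288·(2517/0.1855)·(786.1·2.23²/2) = 0.02288·1.357e+04·1955 = 6.068e+05 Pa.
ΔP = 6.068e+05 Pa = 606.8 kPa.

ΔP ≈ 606.8 kPa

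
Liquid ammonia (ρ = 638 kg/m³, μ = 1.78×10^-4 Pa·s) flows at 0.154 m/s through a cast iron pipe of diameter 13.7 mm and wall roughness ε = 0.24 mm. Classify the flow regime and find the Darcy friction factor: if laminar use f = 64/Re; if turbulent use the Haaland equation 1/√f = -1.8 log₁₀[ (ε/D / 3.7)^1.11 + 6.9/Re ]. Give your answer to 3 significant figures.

f ≈ 0.0514

Re = ρVD/μ = 638·0.154·0.0137/0.000178 = 7562.
Re > 4000 → turbulent. ε/D = 0.00024/0.0137 = 0.0175; Haaland: 1/√f = -1.8 log₁₀[0.00263 + 0.000912] = 4.412, so f = 0.05138.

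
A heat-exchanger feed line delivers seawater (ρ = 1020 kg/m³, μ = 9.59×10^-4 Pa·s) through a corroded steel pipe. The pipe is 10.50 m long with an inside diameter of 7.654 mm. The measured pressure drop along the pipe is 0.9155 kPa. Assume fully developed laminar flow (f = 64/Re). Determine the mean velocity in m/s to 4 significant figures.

V ≈ 0.1664 m/s

For laminar flow, f = 64/Re with Re = ρVD/μ, so Darcy-Weisbach reduces to ΔP = 32μLV/D². Solving for V: V = ΔP·D²/(32μL) = 915.5·(0.007654)²/(32·0.000959·10.5) = 0.1664 m/s.
Check: Re = ρVD/μ = 1020·0.1664·0.007654/0.000959 = 1355 < 2300, so the laminar assumption holds.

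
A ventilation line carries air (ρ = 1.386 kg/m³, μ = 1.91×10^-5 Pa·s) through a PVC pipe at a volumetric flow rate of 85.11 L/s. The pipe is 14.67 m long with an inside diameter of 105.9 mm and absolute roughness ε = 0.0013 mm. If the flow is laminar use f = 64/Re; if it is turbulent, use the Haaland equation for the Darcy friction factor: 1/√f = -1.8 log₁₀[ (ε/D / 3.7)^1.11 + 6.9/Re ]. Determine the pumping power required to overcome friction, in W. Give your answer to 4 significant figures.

P ≈ 14.51 W

Q = 85.11 L/s = 85.11/1000 = 0.08511 m³/s.
Cross-sectional area A = πD²/4 = π(0.1059)²/4 = 0.008808 m²; mean velocity V = Q/A = 0.08511/0.008808 = 9.663 m/s.
Reynolds number Re = ρVD/μ = 1.386 · 9.663 · 0.1059 / 1.91e-05 = 7.425e+04.
Re > 4000 → turbulent. Relative roughness ε/D = 1.3e-06/0.1059 = 1.23e-05. Haaland: 1/√f = -1.8 log₁₀[(1.23e-05/3.7)^1.11 + 6.9/7.425e+04] = -1.8 log₁₀[8.28e-07 + 9.29e-05] = 7.25, so f = 0.01902.
Darcy-Weisbach: ΔP = f(L/D)(ρV²/2) = 0.01902·(14.67/0.1059)·(1.386·9.663²/2) = 0.01902·138.5·64.7 = 170.5 Pa.
Pumping power P = QΔP = 0.08511·170.5 = 14.512 W = 14.51 W.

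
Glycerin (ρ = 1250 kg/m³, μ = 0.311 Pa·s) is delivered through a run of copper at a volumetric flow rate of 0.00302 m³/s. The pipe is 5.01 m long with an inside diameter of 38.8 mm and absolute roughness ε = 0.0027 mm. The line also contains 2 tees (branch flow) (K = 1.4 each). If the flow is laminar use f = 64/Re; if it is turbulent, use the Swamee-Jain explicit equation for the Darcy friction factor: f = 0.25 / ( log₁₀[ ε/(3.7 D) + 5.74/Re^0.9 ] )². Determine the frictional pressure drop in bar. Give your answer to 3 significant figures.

ΔP ≈ 0.960 bar

Cross-sectional area A = πD²/4 = π(0.0388)²/4 = 0.001182 m²; mean velocity V = Q/A = 0.00302/0.001182 = 2.554 m/s.
Reynolds number Re = ρVD/μ = 1250 · 2.554 · 0.0388 / 0.311 = 398.3.
Re < 2300 → laminar flow, so f = 64/Re = 64/398.3 = 0.1607 (the turbulent correlation is not needed).
Total minor-loss coefficient ΣK = 2·1.4 = 2.8.
ΔP = [f·L/D + ΣK]·(ρV²/2) = [0.1607·5.01/0.0388 + 2.8]·(1250·2.554²/2) = [20.75 + 2.8]·4077 = 9.601e+04 Pa.
ΔP = 9.601e+04 Pa = 0.960 bar.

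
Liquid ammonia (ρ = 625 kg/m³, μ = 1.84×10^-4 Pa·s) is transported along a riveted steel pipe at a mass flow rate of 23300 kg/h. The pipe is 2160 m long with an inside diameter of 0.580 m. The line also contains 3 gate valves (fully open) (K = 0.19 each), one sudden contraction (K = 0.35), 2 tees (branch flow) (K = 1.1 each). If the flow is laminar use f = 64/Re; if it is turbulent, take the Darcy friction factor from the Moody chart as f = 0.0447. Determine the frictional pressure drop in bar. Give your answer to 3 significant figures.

ṁ = 23300 kg/h = 23300/3600 = 6.472 kg/s.
A = πD²/4 = π(0.58)²/4 = 0.2642 m²; mean velocity V = ṁ/(ρA) = 6.472/(625 · 0.2642) = 0.03919 m/s.
Reynolds number Re = ρVD/μ = 625 · 0.03919 · 0.58 / 0.000184 = 7.722e+04.
Re > 4000 → turbulent; use the Moody-chart value f = 0.0447.
Total minor-loss coefficient ΣK = 3·0.19 + 1·0.35 + 2·1.1 = 3.12.
ΔP = [f·L/D + ΣK]·(ρV²/2) = [0.0447·2160/0.58 + 3.12]·(625·0.03919²/2) = [166.5 + 3.12]·0.4801 = 81.41 Pa.
ΔP = 81.41 Pa = 8.14×10^-4 bar.

ΔP ≈ 8.14×10^-4 bar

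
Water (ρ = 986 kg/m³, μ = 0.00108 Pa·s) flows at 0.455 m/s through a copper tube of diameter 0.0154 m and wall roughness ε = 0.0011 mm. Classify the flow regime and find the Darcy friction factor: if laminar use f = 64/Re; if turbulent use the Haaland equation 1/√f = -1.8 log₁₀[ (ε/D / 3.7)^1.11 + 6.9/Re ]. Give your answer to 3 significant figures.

Re = ρVD/μ = 986·0.455·0.0154/0.00108 = 6397.
Re > 4000 → turbulent. ε/D = 1.1e-06/0.0154 = 7.14e-05; Haaland: 1/√f = -1.8 log₁₀[5.85e-06 + 0.00108] = 5.337, so f = 0.03511.

f ≈ 0.0351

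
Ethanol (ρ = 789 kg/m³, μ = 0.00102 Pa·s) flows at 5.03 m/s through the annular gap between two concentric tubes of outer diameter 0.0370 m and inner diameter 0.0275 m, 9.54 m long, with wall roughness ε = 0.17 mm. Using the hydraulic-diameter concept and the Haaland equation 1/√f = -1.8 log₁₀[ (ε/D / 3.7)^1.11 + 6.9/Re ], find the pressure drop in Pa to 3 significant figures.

Hydraulic diameter D_h = 4A/P = D_o - D_i = 0.037 - 0.0275 = 0.0095 m.
Re = ρVD_h/μ = 789·5.03·0.0095/0.00102 = 3.696e+04.
ε/D_h = 0.00017/0.0095 = 0.0179; Haaland gives 1/√f = -1.8 log₁₀[0.00269+0.000187] = 4.574, so f = 0.0478.
ΔP = f(L/D_h)(ρV²/2) = 0.0478·9.54/0.0095·9981 = 4.791e+05 Pa.

ΔP ≈ 479000 Pa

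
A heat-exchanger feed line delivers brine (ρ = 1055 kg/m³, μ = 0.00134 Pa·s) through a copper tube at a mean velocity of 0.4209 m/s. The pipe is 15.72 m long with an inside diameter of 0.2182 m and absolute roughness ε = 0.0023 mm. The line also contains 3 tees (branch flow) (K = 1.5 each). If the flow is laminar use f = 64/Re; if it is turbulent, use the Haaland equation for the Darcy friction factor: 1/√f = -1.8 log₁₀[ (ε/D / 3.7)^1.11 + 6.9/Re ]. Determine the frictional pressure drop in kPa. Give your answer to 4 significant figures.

ΔP ≈ 0.5493 kPa

Reynolds number Re = ρVD/μ = 1055 · 0.4209 · 0.2182 / 0.00134 = 7.231e+04.
Re > 4000 → turbulent. Relative roughness ε/D = 2.3e-06/0.2182 = 1.05e-05. Haaland: 1/√f = -1.8 log₁₀[(1.05e-05/3.7)^1.11 + 6.9/7.231e+04] = -1.8 log₁₀[6.99e-07 + 9.54e-05] = 7.231, so f = 0.01913.
Total minor-loss coefficient ΣK = 3·1.5 = 4.5.
ΔP = [f·L/D + ΣK]·(ρV²/2) = [0.01913·15.72/0.2182 + 4.5]·(1055·0.4209²/2) = [1.378 + 4.5]·93.45 = 549.3 Pa.
ΔP = 549.3 Pa = 0.5493 kPa.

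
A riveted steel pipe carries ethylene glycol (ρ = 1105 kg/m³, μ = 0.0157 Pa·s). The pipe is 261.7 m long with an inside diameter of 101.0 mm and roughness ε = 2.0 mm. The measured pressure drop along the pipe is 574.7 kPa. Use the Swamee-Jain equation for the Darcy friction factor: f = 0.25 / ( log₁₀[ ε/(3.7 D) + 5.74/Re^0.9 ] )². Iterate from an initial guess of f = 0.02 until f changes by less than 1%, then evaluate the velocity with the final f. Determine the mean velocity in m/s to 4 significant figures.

Rearranging Darcy-Weisbach: V = √(2·ΔP·D/(f·L·ρ)). With ε/D = 0.002/0.101 = 0.0198, iterate starting from f = 0.02:
  f = 0.02 → V = √(2·5.747e+05·0.101/(0.02·261.7·1105)) = 4.48 m/s; Re = ρVD/μ = 3.185e+04; f → 0.05018
  f = 0.05018 → V = 2.828 m/s; Re = 2.011e+04; f → 0.05104
  f = 0.05104 → V = 2.805 m/s; Re = 1.994e+04; f → 0.05106
Converged (Δf/f < 1%). With the final f = 0.05106: V = √(2·5.747e+05·0.101/(0.05106·261.7·1105)) = 2.804 m/s.

V ≈ 2.804 m/s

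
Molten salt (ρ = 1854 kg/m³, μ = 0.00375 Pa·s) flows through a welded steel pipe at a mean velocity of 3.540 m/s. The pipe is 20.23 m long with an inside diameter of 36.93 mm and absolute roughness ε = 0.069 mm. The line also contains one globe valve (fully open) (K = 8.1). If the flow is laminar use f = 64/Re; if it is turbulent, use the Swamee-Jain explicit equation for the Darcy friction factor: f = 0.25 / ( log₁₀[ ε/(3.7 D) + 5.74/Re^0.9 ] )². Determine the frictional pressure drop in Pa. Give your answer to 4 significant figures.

ΔP ≈ 258400 Pa

Reynolds number Re = ρVD/μ = 1854 · 3.54 · 0.03693 / 0.00375 = 6.463e+04.
Re > 4000 → turbulent. Relative roughness ε/D = 6.9e-05/0.03693 = 0.00187. Swamee-Jain: f = 0.25/(log₁₀[0.00187/3.7 + 5.74/6.463e+04^0.9])² = 0.25/(log₁₀[0.000505 + 0.000269])² = 0.25/(-3.111)² = 0.02582.
Total minor-loss coefficient ΣK = 1·8.1 = 8.1.
ΔP = [f·L/D + ΣK]·(ρV²/2) = [0.02582·20.23/0.03693 + 8.1]·(1854·3.54²/2) = [14.15 + 8.1]·1.162e+04 = 2.584e+05 Pa.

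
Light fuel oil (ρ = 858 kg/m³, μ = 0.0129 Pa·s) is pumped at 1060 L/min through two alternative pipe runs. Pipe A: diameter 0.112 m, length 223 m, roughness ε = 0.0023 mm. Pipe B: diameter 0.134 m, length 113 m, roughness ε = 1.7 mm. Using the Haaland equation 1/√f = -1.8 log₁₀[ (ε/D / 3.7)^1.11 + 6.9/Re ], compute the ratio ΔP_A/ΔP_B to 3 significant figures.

Pipe A: V = Q/A = 0.01767/0.009852 = 1.793 m/s; Re = 1.336e+04; ε/D = 2.05e-05; Haaland → f = 0.02859; ΔP_A = f(L/D)(ρV²/2) = 7.853e+04 Pa.
Pipe B: V = Q/A = 0.01767/0.0141 = 1.253 m/s; Re = 1.116e+04; ε/D = 0.0127; Haaland → f = 0.04531; ΔP_B = f(L/D)(ρV²/2) = 2.572e+04 Pa.
ΔP_A/ΔP_B = 7.853e+04/2.572e+04 = 3.05.

ΔP_A/ΔP_B ≈ 3.05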